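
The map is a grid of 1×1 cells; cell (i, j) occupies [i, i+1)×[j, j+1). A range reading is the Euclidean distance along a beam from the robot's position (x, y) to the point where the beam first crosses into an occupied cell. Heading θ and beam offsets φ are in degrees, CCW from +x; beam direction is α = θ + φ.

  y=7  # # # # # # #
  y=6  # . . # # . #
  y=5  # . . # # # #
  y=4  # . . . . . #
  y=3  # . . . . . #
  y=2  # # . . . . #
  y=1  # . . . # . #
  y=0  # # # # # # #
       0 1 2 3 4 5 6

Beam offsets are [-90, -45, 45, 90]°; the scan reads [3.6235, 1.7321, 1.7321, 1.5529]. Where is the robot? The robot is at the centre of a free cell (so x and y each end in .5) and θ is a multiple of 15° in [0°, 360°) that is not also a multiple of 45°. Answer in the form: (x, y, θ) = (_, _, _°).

Enumerate (i+0.5, j+0.5, θ) over the 23 free cells and 16 admissible headings. For each, cast all 4 beams and compare to the given ranges.
  (2.5, 3.5, 60°): beam 1 = 4.0415 ≠ 3.6235 ✗
  (2.5, 4.5, 345°): beam 1 = 1.9319 ≠ 3.6235 ✗
  (3.5, 3.5, 120°): beam 1 = 2.8868 ≠ 3.6235 ✗
  …
  (2.5, 3.5, 105°): r_1=3.6235, r_2=1.7321, r_3=1.7321, r_4=1.5529 — all match ✓
Unique over the lattice → pose = (2.5, 3.5, 105°).

(x, y, θ) = (2.5, 3.5, 105°)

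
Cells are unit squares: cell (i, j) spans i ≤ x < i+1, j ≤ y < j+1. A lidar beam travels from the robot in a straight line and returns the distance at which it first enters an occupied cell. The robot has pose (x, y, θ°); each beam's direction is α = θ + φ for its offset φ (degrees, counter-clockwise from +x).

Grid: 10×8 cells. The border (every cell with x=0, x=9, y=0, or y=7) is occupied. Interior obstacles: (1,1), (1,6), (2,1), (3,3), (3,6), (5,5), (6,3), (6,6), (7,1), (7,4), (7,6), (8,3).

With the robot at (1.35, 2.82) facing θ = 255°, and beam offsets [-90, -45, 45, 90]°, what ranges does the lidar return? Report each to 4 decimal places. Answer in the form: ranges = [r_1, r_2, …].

beam 1: φ=-90°, α=165°
  direction (-0.9659, 0.2588); cell (1,2); t to first gridline: x 0.3623, y 0.6955 (then +1.0353 / +3.8637)
    (0,2) via x @ 0.3623  # hit
  → r_1 = 0.3623
beam 2: φ=-45°, α=210°
  direction (-0.8660, -0.5000); cell (1,2); t to first gridline: x 0.4041, y 1.6400 (then +1.1547 / +2.0000)
    (0,2) via x @ 0.4041  # hit
  → r_2 = 0.4041
beam 3: φ=45°, α=300°
  direction (0.5000, -0.8660); cell (1,2); t to first gridline: x 1.3000, y 0.9469 (then +2.0000 / +1.1547)
    (1,1) via y @ 0.9469  # hit
  → r_3 = 0.9469
beam 4: φ=90°, α=345°
  direction (0.9659, -0.2588); cell (1,2); t to first gridline: x 0.6729, y 3.1682 (then +1.0353 / +3.8637)
    (2,2) via x @ 0.6729
    (3,2) via x @ 1.7082
    (4,2) via x @ 2.7435
    (4,1) via y @ 3.1682
    (5,1) via x @ 3.7788
    (6,1) via x @ 4.8140
    (7,1) via x @ 5.8493  # hit
  → r_4 = 5.8493

ranges = [0.3623, 0.4041, 0.9469, 5.8493]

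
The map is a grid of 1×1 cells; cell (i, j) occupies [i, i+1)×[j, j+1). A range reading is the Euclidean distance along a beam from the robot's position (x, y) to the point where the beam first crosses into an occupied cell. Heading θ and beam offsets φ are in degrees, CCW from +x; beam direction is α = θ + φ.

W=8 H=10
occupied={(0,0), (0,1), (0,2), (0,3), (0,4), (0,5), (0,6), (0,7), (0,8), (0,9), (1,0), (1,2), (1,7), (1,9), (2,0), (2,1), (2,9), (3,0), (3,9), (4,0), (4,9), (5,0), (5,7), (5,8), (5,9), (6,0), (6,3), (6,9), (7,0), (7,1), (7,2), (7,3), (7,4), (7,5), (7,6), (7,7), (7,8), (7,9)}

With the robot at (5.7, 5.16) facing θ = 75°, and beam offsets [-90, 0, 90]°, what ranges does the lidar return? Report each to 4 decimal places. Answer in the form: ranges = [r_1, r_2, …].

beam 1: φ=-90°, α=345°
  cosα=0.9659 sinα=-0.2588 | (5,5) | tMaxX 0.3106 tMaxY 0.6182 | tΔX 1.0353 tΔY 3.8637
    t=0.3106 [x] (6,5)
    t=0.6182 [y] (6,4)
    t=1.3459 [x] (7,4) — stop
  → r_1 = 1.3459
beam 2: φ=0°, α=75°
  cosα=0.2588 sinα=0.9659 | (5,5) | tMaxX 1.1591 tMaxY 0.8696 | tΔX 3.8637 tΔY 1.0353
    t=0.8696 [y] (5,6)
    t=1.1591 [x] (6,6)
    t=1.9049 [y] (6,7)
    t=2.9402 [y] (6,8)
    t=3.9755 [y] (6,9) — stop
  → r_2 = 3.9755
beam 3: φ=90°, α=165°
  cosα=-0.9659 sinα=0.2588 | (5,5) | tMaxX 0.7247 tMaxY 3.2455 | tΔX 1.0353 tΔY 3.8637
    t=0.7247 [x] (4,5)
    t=1.7600 [x] (3,5)
    t=2.7952 [x] (2,5)
    t=3.2455 [y] (2,6)
    t=3.8305 [x] (1,6)
    t=4.8658 [x] (0,6) — stop
  → r_3 = 4.8658

ranges = [1.3459, 3.9755, 4.8658]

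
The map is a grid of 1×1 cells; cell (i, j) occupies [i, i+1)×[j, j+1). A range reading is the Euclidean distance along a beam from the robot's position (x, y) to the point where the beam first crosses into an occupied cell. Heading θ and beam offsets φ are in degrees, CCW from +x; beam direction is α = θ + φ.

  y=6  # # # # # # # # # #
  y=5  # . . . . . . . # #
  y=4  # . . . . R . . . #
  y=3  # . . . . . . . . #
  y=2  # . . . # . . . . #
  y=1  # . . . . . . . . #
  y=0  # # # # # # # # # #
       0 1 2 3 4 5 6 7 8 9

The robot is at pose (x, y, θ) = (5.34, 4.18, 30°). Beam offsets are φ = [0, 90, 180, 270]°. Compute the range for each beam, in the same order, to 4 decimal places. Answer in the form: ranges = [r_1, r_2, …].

beam 1: φ=0°, α=30°
  dir = (cos 30°, sin 30°) = (0.8660, 0.5000); from cell (5,4)
  next x-line at t=0.7621, next y-line at t=1.6400; Δt_x=1.1547, Δt_y=2.0000
    x: enter (6,4) at t=0.7621
    y: enter (6,5) at t=1.6400
    x: enter (7,5) at t=1.9168
    x: enter (8,5) at t=3.0715 ← occupied
  → r_1 = 3.0715
beam 2: φ=90°, α=120°
  dir = (cos 120°, sin 120°) = (-0.5000, 0.8660); from cell (5,4)
  next x-line at t=0.6800, next y-line at t=0.9469; Δt_x=2.0000, Δt_y=1.1547
    x: enter (4,4) at t=0.6800
    y: enter (4,5) at t=0.9469
    y: enter (4,6) at t=2.1016 ← occupied
  → r_2 = 2.1016
beam 3: φ=180°, α=210°
  dir = (cos 210°, sin 210°) = (-0.8660, -0.5000); from cell (5,4)
  next x-line at t=0.3926, next y-line at t=0.3600; Δt_x=1.1547, Δt_y=2.0000
    y: enter (5,3) at t=0.3600
    x: enter (4,3) at t=0.3926
    x: enter (3,3) at t=1.5473
    y: enter (3,2) at t=2.3600
    x: enter (2,2) at t=2.7020
    x: enter (1,2) at t=3.8567
    y: enter (1,1) at t=4.3600
    x: enter (0,1) at t=5.0114 ← occupied
  → r_3 = 5.0114
beam 4: φ=270°, α=300°
  dir = (cos 300°, sin 300°) = (0.5000, -0.8660); from cell (5,4)
  next x-line at t=1.3200, next y-line at t=0.2078; Δt_x=2.0000, Δt_y=1.1547
    y: enter (5,3) at t=0.2078
    x: enter (6,3) at t=1.3200
    y: enter (6,2) at t=1.3625
    y: enter (6,1) at t=2.5172
    x: enter (7,1) at t=3.3200
    y: enter (7,0) at t=3.6719 ← occupied
  → r_4 = 3.6719

ranges = [3.0715, 2.1016, 5.0114, 3.6719]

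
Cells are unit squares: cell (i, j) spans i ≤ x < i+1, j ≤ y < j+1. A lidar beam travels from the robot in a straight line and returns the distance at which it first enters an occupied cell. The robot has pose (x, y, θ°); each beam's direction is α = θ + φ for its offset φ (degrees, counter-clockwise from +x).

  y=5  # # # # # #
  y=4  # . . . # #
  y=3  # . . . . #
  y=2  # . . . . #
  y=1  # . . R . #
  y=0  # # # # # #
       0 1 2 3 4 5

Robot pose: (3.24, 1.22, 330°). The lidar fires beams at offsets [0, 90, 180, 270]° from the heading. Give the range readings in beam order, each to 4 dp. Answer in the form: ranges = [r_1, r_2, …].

ranges = [0.4400, 3.2101, 2.5865, 0.2540]

beam 1: φ=0°, α=330°
  dir = (cos 330°, sin 330°) = (0.8660, -0.5000); from cell (3,1)
  next x-line at t=0.8776, next y-line at t=0.4400; Δt_x=1.1547, Δt_y=2.0000
    y: enter (3,0) at t=0.4400 ← occupied
  → r_1 = 0.4400
beam 2: φ=90°, α=60°
  dir = (cos 60°, sin 60°) = (0.5000, 0.8660); from cell (3,1)
  next x-line at t=1.5200, next y-line at t=0.9007; Δt_x=2.0000, Δt_y=1.1547
    y: enter (3,2) at t=0.9007
    x: enter (4,2) at t=1.5200
    y: enter (4,3) at t=2.0554
    y: enter (4,4) at t=3.2101 ← occupied
  → r_2 = 3.2101
beam 3: φ=180°, α=150°
  dir = (cos 150°, sin 150°) = (-0.8660, 0.5000); from cell (3,1)
  next x-line at t=0.2771, next y-line at t=1.5600; Δt_x=1.1547, Δt_y=2.0000
    x: enter (2,1) at t=0.2771
    x: enter (1,1) at t=1.4318
    y: enter (1,2) at t=1.5600
    x: enter (0,2) at t=2.5865 ← occupied
  → r_3 = 2.5865
beam 4: φ=270°, α=240°
  dir = (cos 240°, sin 240°) = (-0.5000, -0.8660); from cell (3,1)
  next x-line at t=0.4800, next y-line at t=0.2540; Δt_x=2.0000, Δt_y=1.1547
    y: enter (3,0) at t=0.2540 ← occupied
  → r_4 = 0.2540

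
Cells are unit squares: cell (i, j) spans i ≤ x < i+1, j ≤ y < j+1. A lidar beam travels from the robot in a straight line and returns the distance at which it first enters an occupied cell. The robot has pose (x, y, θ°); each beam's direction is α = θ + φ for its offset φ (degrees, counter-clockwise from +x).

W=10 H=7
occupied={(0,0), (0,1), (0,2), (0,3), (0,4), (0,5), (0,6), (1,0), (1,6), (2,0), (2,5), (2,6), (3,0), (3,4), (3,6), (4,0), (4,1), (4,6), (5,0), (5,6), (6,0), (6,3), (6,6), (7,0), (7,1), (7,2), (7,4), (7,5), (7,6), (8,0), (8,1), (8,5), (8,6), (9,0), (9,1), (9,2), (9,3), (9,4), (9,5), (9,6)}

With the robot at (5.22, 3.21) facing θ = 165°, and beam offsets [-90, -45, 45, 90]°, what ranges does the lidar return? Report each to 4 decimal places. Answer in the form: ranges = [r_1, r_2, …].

beam 1: φ=-90°, α=75°
  cosα=0.2588 sinα=0.9659 | (5,3) | tMaxX 3.0137 tMaxY 0.8179 | tΔX 3.8637 tΔY 1.0353
    t=0.8179 [y] (5,4)
    t=1.8531 [y] (5,5)
    t=2.8884 [y] (5,6) — stop
  → r_1 = 2.8884
beam 2: φ=-45°, α=120°
  cosα=-0.5000 sinα=0.8660 | (5,3) | tMaxX 0.4400 tMaxY 0.9122 | tΔX 2.0000 tΔY 1.1547
    t=0.4400 [x] (4,3)
    t=0.9122 [y] (4,4)
    t=2.0669 [y] (4,5)
    t=2.4400 [x] (3,5)
    t=3.2216 [y] (3,6) — stop
  → r_2 = 3.2216
beam 3: φ=45°, α=210°
  cosα=-0.8660 sinα=-0.5000 | (5,3) | tMaxX 0.2540 tMaxY 0.4200 | tΔX 1.1547 tΔY 2.0000
    t=0.2540 [x] (4,3)
    t=0.4200 [y] (4,2)
    t=1.4087 [x] (3,2)
    t=2.4200 [y] (3,1)
    t=2.5634 [x] (2,1)
    t=3.7181 [x] (1,1)
    t=4.4200 [y] (1,0) — stop
  → r_3 = 4.4200
beam 4: φ=90°, α=255°
  cosα=-0.2588 sinα=-0.9659 | (5,3) | tMaxX 0.8500 tMaxY 0.2174 | tΔX 3.8637 tΔY 1.0353
    t=0.2174 [y] (5,2)
    t=0.8500 [x] (4,2)
    t=1.2527 [y] (4,1) — stop
  → r_4 = 1.2527

ranges = [2.8884, 3.2216, 4.4200, 1.2527]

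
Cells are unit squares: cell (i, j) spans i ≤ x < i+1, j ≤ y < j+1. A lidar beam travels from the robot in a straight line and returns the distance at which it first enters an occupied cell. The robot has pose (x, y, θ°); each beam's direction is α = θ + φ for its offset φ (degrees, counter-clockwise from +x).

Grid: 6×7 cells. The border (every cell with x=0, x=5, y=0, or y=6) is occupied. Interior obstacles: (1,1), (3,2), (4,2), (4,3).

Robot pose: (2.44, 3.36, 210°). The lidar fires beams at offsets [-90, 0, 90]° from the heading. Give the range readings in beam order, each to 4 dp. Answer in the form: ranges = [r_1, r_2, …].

ranges = [2.8800, 1.6628, 1.1200]

beam 1: φ=-90°, α=120°
  direction (-0.5000, 0.8660); cell (2,3); t to first gridline: x 0.8800, y 0.7390 (then +2.0000 / +1.1547)
    (2,4) via y @ 0.7390
    (1,4) via x @ 0.8800
    (1,5) via y @ 1.8937
    (0,5) via x @ 2.8800  # hit
  → r_1 = 2.8800
beam 2: φ=0°, α=210°
  direction (-0.8660, -0.5000); cell (2,3); t to first gridline: x 0.5081, y 0.7200 (then +1.1547 / +2.0000)
    (1,3) via x @ 0.5081
    (1,2) via y @ 0.7200
    (0,2) via x @ 1.6628  # hit
  → r_2 = 1.6628
beam 3: φ=90°, α=300°
  direction (0.5000, -0.8660); cell (2,3); t to first gridline: x 1.1200, y 0.4157 (then +2.0000 / +1.1547)
    (2,2) via y @ 0.4157
    (3,2) via x @ 1.1200  # hit
  → r_3 = 1.1200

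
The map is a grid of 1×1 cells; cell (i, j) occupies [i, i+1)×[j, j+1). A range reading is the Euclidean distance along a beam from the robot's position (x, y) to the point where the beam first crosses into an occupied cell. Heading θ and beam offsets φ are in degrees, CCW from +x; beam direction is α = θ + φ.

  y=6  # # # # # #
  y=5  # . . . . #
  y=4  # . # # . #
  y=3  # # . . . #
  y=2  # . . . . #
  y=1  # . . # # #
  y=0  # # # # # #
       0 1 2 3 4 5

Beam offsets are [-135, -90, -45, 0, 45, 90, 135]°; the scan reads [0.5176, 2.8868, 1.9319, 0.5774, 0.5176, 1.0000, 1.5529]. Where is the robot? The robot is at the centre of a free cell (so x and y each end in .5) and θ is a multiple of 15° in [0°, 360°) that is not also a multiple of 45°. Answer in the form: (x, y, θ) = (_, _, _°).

Enumerate (i+0.5, j+0.5, θ) over the 15 free cells and 16 admissible headings. For each, cast all 7 beams and compare to the given ranges.
  (3.5, 5.5, 75°): beam 1 = 0.5774 ≠ 0.5176 ✗
  (4.5, 5.5, 60°): beam 1 = 1.9319 ≠ 0.5176 ✗
  (1.5, 5.5, 240°): beam 2 = 0.5774 ≠ 2.8868 ✗
  …
  (4.5, 4.5, 330°): r_1=0.5176, r_2=2.8868, r_3=1.9319, r_4=0.5774, r_5=0.5176, r_6=1.0000, r_7=1.5529 — all match ✓
Unique over the lattice → pose = (4.5, 4.5, 330°).

(x, y, θ) = (4.5, 4.5, 330°)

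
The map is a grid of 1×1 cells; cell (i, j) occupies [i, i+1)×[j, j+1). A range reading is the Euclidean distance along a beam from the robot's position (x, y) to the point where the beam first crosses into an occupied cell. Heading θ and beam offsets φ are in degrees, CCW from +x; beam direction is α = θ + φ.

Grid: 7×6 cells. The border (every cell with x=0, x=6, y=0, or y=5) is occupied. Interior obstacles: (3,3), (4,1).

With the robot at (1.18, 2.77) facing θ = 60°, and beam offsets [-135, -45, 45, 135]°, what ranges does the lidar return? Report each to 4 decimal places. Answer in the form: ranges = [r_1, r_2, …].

beam 1: φ=-135°, α=285°
  d=(0.2588,-0.9659)  start (1,2)  tX=3.1682 tY=0.7972  stride 1/|dx|=3.8637 1/|dy|=1.0353
    cross y-line → (1,1), t=0.7972
    cross y-line → (1,0), t=1.8324 (wall)
  → r_1 = 1.8324
beam 2: φ=-45°, α=15°
  d=(0.9659,0.2588)  start (1,2)  tX=0.8489 tY=0.8887  stride 1/|dx|=1.0353 1/|dy|=3.8637
    cross x-line → (2,2), t=0.8489
    cross y-line → (2,3), t=0.8887
    cross x-line → (3,3), t=1.8842 (wall)
  → r_2 = 1.8842
beam 3: φ=45°, α=105°
  d=(-0.2588,0.9659)  start (1,2)  tX=0.6955 tY=0.2381  stride 1/|dx|=3.8637 1/|dy|=1.0353
    cross y-line → (1,3), t=0.2381
    cross x-line → (0,3), t=0.6955 (wall)
  → r_3 = 0.6955
beam 4: φ=135°, α=195°
  d=(-0.9659,-0.2588)  start (1,2)  tX=0.1863 tY=2.9751  stride 1/|dx|=1.0353 1/|dy|=3.8637
    cross x-line → (0,2), t=0.1863 (wall)
  → r_4 = 0.1863

ranges = [1.8324, 1.8842, 0.6955, 0.1863]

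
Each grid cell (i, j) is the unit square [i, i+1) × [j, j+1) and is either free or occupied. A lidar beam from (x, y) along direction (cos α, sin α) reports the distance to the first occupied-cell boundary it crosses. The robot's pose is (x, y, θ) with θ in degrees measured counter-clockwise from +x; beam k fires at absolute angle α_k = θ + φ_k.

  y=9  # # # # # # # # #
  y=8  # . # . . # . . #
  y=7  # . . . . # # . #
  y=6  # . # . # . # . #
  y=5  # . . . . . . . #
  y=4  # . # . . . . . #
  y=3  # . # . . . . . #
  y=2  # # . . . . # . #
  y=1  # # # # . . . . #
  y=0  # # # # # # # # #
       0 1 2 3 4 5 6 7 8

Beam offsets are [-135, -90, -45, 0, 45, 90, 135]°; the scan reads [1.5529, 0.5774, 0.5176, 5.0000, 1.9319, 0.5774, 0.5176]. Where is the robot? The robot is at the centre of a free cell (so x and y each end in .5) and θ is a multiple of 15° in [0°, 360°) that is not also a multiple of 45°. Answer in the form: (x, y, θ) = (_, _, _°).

(x, y, θ) = (2.5, 5.5, 330°)

Candidates: 42 free-cell centres × 16 headings = 672 poses. Raycast each; keep the one whose scan matches to 4 dp.
  (2.5, 7.5, 210°): beam 1 = 0.5176 ≠ 1.5529 ✗
  (7.5, 4.5, 330°): beam 1 = 4.6587 ≠ 1.5529 ✗
  (5.5, 1.5, 195°): beam 1 = 1.0000 ≠ 1.5529 ✗
  (5.5, 5.5, 150°): beam 1 = 2.5882 ≠ 1.5529 ✗
  …
  (2.5, 5.5, 330°): r_1=1.5529, r_2=0.5774, r_3=0.5176, r_4=5.0000, r_5=1.9319, r_6=0.5774, r_7=0.5176 — all match ✓
Only this pose fits every beam.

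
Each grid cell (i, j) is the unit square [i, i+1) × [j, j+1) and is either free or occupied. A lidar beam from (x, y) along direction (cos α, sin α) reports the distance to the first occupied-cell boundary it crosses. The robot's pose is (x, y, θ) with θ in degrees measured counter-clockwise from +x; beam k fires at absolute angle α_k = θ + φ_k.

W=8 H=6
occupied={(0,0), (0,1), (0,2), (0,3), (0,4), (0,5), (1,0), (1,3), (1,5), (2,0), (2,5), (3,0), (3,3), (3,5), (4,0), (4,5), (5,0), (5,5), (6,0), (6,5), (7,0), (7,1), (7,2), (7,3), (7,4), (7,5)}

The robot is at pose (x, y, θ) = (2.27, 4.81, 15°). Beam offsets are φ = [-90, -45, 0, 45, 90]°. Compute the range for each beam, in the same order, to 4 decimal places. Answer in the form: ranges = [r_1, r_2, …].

beam 1: φ=-90°, α=285°
  cosα=0.2588 sinα=-0.9659 | (2,4) | tMaxX 2.8205 tMaxY 0.8386 | tΔX 3.8637 tΔY 1.0353
    t=0.8386 [y] (2,3)
    t=1.8738 [y] (2,2)
    t=2.8205 [x] (3,2)
    t=2.9091 [y] (3,1)
    t=3.9444 [y] (3,0) — stop
  → r_1 = 3.9444
beam 2: φ=-45°, α=330°
  cosα=0.8660 sinα=-0.5000 | (2,4) | tMaxX 0.8429 tMaxY 1.6200 | tΔX 1.1547 tΔY 2.0000
    t=0.8429 [x] (3,4)
    t=1.6200 [y] (3,3) — stop
  → r_2 = 1.6200
beam 3: φ=0°, α=15°
  cosα=0.9659 sinα=0.2588 | (2,4) | tMaxX 0.7558 tMaxY 0.7341 | tΔX 1.0353 tΔY 3.8637
    t=0.7341 [y] (2,5) — stop
  → r_3 = 0.7341
beam 4: φ=45°, α=60°
  cosα=0.5000 sinα=0.8660 | (2,4) | tMaxX 1.4600 tMaxY 0.2194 | tΔX 2.0000 tΔY 1.1547
    t=0.2194 [y] (2,5) — stop
  → r_4 = 0.2194
beam 5: φ=90°, α=105°
  cosα=-0.2588 sinα=0.9659 | (2,4) | tMaxX 1.0432 tMaxY 0.1967 | tΔX 3.8637 tΔY 1.0353
    t=0.1967 [y] (2,5) — stop
  → r_5 = 0.1967

ranges = [3.9444, 1.6200, 0.7341, 0.2194, 0.1967]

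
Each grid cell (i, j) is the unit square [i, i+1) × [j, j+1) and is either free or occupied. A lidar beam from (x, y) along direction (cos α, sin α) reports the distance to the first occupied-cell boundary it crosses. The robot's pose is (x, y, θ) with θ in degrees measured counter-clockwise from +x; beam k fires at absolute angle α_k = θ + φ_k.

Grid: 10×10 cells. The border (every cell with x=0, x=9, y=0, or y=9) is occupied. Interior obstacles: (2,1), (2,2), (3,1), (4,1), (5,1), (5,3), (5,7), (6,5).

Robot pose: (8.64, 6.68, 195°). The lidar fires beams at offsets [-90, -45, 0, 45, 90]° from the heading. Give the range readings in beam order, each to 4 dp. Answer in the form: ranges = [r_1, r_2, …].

beam 1: φ=-90°, α=105°
  d=(-0.2588,0.9659)  start (8,6)  tX=2.4728 tY=0.3313  stride 1/|dx|=3.8637 1/|dy|=1.0353
    cross y-line → (8,7), t=0.3313
    cross y-line → (8,8), t=1.3666
    cross y-line → (8,9), t=2.4018 (wall)
  → r_1 = 2.4018
beam 2: φ=-45°, α=150°
  d=(-0.8660,0.5000)  start (8,6)  tX=0.7390 tY=0.6400  stride 1/|dx|=1.1547 1/|dy|=2.0000
    cross y-line → (8,7), t=0.6400
    cross x-line → (7,7), t=0.7390
    cross x-line → (6,7), t=1.8937
    cross y-line → (6,8), t=2.6400
    cross x-line → (5,8), t=3.0484
    cross x-line → (4,8), t=4.2031
    cross y-line → (4,9), t=4.6400 (wall)
  → r_2 = 4.6400
beam 3: φ=0°, α=195°
  d=(-0.9659,-0.2588)  start (8,6)  tX=0.6626 tY=2.6273  stride 1/|dx|=1.0353 1/|dy|=3.8637
    cross x-line → (7,6), t=0.6626
    cross x-line → (6,6), t=1.6979
    cross y-line → (6,5), t=2.6273 (wall)
  → r_3 = 2.6273
beam 4: φ=45°, α=240°
  d=(-0.5000,-0.8660)  start (8,6)  tX=1.2800 tY=0.7852  stride 1/|dx|=2.0000 1/|dy|=1.1547
    cross y-line → (8,5), t=0.7852
    cross x-line → (7,5), t=1.2800
    cross y-line → (7,4), t=1.9399
    cross y-line → (7,3), t=3.0946
    cross x-line → (6,3), t=3.2800
    cross y-line → (6,2), t=4.2493
    cross x-line → (5,2), t=5.2800
    cross y-line → (5,1), t=5.4040 (wall)
  → r_4 = 5.4040
beam 5: φ=90°, α=285°
  d=(0.2588,-0.9659)  start (8,6)  tX=1.3909 tY=0.7040  stride 1/|dx|=3.8637 1/|dy|=1.0353
    cross y-line → (8,5), t=0.7040
    cross x-line → (9,5), t=1.3909 (wall)
  → r_5 = 1.3909

ranges = [2.4018, 4.6400, 2.6273, 5.4040, 1.3909]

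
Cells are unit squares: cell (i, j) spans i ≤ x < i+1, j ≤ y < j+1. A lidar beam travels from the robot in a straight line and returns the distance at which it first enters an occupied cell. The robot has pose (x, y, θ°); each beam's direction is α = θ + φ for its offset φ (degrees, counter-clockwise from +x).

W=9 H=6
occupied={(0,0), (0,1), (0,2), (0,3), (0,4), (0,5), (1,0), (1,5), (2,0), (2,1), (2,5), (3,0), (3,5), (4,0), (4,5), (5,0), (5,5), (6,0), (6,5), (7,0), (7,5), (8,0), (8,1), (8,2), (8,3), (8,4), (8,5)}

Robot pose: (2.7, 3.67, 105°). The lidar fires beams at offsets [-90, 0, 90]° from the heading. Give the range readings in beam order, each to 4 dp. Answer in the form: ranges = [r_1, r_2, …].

ranges = [5.1387, 1.3769, 1.7600]

beam 1: φ=-90°, α=15°
  cosα=0.9659 sinα=0.2588 | (2,3) | tMaxX 0.3106 tMaxY 1.2750 | tΔX 1.0353 tΔY 3.8637
    t=0.3106 [x] (3,3)
    t=1.2750 [y] (3,4)
    t=1.3459 [x] (4,4)
    t=2.3811 [x] (5,4)
    t=3.4164 [x] (6,4)
    t=4.4517 [x] (7,4)
    t=5.1387 [y] (7,5) — stop
  → r_1 = 5.1387
beam 2: φ=0°, α=105°
  cosα=-0.2588 sinα=0.9659 | (2,3) | tMaxX 2.7046 tMaxY 0.3416 | tΔX 3.8637 tΔY 1.0353
    t=0.3416 [y] (2,4)
    t=1.3769 [y] (2,5) — stop
  → r_2 = 1.3769
beam 3: φ=90°, α=195°
  cosα=-0.9659 sinα=-0.2588 | (2,3) | tMaxX 0.7247 tMaxY 2.5887 | tΔX 1.0353 tΔY 3.8637
    t=0.7247 [x] (1,3)
    t=1.7600 [x] (0,3) — stop
  → r_3 = 1.7600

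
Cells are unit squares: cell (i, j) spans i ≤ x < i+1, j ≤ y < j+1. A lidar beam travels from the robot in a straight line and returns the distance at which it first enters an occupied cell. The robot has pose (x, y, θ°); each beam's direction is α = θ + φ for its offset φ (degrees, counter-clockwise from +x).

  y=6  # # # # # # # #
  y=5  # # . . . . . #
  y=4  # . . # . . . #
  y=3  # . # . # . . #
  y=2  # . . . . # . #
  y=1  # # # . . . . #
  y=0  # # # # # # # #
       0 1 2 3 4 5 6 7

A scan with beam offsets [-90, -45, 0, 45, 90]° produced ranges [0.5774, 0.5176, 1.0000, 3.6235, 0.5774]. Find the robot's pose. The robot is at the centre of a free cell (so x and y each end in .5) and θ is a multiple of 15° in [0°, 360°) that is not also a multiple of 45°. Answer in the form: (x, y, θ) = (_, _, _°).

(x, y, θ) = (6.5, 2.5, 60°)

Enumerate (i+0.5, j+0.5, θ) over the 23 free cells and 16 admissible headings. For each, cast all 5 beams and compare to the given ranges.
  (5.5, 4.5, 345°): beam 1 = 1.5529 ≠ 0.5774 ✗
  (4.5, 1.5, 330°): beam 4 = 2.5882 ≠ 3.6235 ✗
  (1.5, 3.5, 15°): beam 1 = 1.5529 ≠ 0.5774 ✗
  (6.5, 4.5, 105°): beam 1 = 0.5176 ≠ 0.5774 ✗
  …
  (6.5, 2.5, 60°): r_1=0.5774, r_2=0.5176, r_3=1.0000, r_4=3.6235, r_5=0.5774 — all match ✓
Only this pose fits every beam.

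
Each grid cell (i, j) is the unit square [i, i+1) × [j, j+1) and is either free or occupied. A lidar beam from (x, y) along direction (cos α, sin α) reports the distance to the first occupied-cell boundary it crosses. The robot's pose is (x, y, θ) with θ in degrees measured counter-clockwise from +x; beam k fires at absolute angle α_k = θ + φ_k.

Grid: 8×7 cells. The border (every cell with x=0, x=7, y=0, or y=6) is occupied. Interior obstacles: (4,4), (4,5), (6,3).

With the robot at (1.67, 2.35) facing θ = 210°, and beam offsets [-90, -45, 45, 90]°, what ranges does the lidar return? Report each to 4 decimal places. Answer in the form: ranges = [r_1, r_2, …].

ranges = [1.3400, 0.6936, 1.3976, 1.5588]

beam 1: φ=-90°, α=120°
  d=(-0.5000,0.8660)  start (1,2)  tX=1.3400 tY=0.7506  stride 1/|dx|=2.0000 1/|dy|=1.1547
    cross y-line → (1,3), t=0.7506
    cross x-line → (0,3), t=1.3400 (wall)
  → r_1 = 1.3400
beam 2: φ=-45°, α=165°
  d=(-0.9659,0.2588)  start (1,2)  tX=0.6936 tY=2.5114  stride 1/|dx|=1.0353 1/|dy|=3.8637
    cross x-line → (0,2), t=0.6936 (wall)
  → r_2 = 0.6936
beam 3: φ=45°, α=255°
  d=(-0.2588,-0.9659)  start (1,2)  tX=2.5887 tY=0.3623  stride 1/|dx|=3.8637 1/|dy|=1.0353
    cross y-line → (1,1), t=0.3623
    cross y-line → (1,0), t=1.3976 (wall)
  → r_3 = 1.3976
beam 4: φ=90°, α=300°
  d=(0.5000,-0.8660)  start (1,2)  tX=0.6600 tY=0.4041  stride 1/|dx|=2.0000 1/|dy|=1.1547
    cross y-line → (1,1), t=0.4041
    cross x-line → (2,1), t=0.6600
    cross y-line → (2,0), t=1.5588 (wall)
  → r_4 = 1.5588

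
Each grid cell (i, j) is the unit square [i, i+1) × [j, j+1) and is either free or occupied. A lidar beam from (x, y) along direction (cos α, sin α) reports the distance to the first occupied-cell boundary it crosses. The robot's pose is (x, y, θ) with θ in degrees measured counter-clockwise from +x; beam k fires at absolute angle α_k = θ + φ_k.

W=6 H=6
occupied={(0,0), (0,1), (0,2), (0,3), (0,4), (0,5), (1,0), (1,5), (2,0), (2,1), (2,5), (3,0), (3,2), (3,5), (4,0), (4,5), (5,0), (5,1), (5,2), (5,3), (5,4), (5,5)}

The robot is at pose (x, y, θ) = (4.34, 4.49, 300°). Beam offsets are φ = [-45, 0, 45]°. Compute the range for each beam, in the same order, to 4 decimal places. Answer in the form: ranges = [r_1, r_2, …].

ranges = [1.5426, 1.3200, 0.6833]

beam 1: φ=-45°, α=255°
  direction (-0.2588, -0.9659); cell (4,4); t to first gridline: x 1.3137, y 0.5073 (then +3.8637 / +1.0353)
    (4,3) via y @ 0.5073
    (3,3) via x @ 1.3137
    (3,2) via y @ 1.5426  # hit
  → r_1 = 1.5426
beam 2: φ=0°, α=300°
  direction (0.5000, -0.8660); cell (4,4); t to first gridline: x 1.3200, y 0.5658 (then +2.0000 / +1.1547)
    (4,3) via y @ 0.5658
    (5,3) via x @ 1.3200  # hit
  → r_2 = 1.3200
beam 3: φ=45°, α=345°
  direction (0.9659, -0.2588); cell (4,4); t to first gridline: x 0.6833, y 1.8932 (then +1.0353 / +3.8637)
    (5,4) via x @ 0.6833  # hit
  → r_3 = 0.6833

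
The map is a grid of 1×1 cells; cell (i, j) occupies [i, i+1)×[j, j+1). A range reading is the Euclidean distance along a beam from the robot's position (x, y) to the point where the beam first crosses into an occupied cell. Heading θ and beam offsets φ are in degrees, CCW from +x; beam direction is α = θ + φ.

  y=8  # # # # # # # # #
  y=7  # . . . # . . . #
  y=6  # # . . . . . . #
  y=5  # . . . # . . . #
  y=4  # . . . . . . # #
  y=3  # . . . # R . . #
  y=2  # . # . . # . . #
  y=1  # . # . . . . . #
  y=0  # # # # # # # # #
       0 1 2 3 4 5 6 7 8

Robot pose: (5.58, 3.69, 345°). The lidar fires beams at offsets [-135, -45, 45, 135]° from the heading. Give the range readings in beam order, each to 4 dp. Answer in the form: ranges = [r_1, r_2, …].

ranges = [0.6697, 0.7967, 1.6397, 1.5127]

beam 1: φ=-135°, α=210°
  cosα=-0.8660 sinα=-0.5000 | (5,3) | tMaxX 0.6697 tMaxY 1.3800 | tΔX 1.1547 tΔY 2.0000
    t=0.6697 [x] (4,3) — stop
  → r_1 = 0.6697
beam 2: φ=-45°, α=300°
  cosα=0.5000 sinα=-0.8660 | (5,3) | tMaxX 0.8400 tMaxY 0.7967 | tΔX 2.0000 tΔY 1.1547
    t=0.7967 [y] (5,2) — stop
  → r_2 = 0.7967
beam 3: φ=45°, α=30°
  cosα=0.8660 sinα=0.5000 | (5,3) | tMaxX 0.4850 tMaxY 0.6200 | tΔX 1.1547 tΔY 2.0000
    t=0.4850 [x] (6,3)
    t=0.6200 [y] (6,4)
    t=1.6397 [x] (7,4) — stop
  → r_3 = 1.6397
beam 4: φ=135°, α=120°
  cosα=-0.5000 sinα=0.8660 | (5,3) | tMaxX 1.1600 tMaxY 0.3580 | tΔX 2.0000 tΔY 1.1547
    t=0.3580 [y] (5,4)
    t=1.1600 [x] (4,4)
    t=1.5127 [y] (4,5) — stop
  → r_4 = 1.5127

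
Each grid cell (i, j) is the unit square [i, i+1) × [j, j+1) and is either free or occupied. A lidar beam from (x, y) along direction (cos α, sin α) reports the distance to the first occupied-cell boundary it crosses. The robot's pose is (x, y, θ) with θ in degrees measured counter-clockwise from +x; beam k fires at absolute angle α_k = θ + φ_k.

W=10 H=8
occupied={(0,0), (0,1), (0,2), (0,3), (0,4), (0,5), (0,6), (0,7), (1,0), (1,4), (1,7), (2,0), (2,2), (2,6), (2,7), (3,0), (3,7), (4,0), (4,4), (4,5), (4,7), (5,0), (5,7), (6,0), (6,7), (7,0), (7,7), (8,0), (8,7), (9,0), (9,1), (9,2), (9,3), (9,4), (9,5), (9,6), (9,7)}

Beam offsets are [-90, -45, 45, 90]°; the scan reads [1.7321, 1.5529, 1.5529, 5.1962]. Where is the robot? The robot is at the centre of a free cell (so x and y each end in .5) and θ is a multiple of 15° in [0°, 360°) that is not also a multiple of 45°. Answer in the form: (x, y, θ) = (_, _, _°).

The pose lattice has 43·16 = 688 candidates. Test each by forward raycasting.
  (6.5, 5.5, 255°): beam 1 = 1.5529 ≠ 1.7321 ✗
  (3.5, 6.5, 150°): beam 1 = 0.5774 ≠ 1.7321 ✗
  (4.5, 6.5, 165°): beam 1 = 0.5176 ≠ 1.7321 ✗
  (2.5, 5.5, 75°): beam 1 = 1.5529 ≠ 1.7321 ✗
  …
  (6.5, 5.5, 150°): r_1=1.7321, r_2=1.5529, r_3=1.5529, r_4=5.1962 — all match ✓
Only this pose fits every beam.

(x, y, θ) = (6.5, 5.5, 150°)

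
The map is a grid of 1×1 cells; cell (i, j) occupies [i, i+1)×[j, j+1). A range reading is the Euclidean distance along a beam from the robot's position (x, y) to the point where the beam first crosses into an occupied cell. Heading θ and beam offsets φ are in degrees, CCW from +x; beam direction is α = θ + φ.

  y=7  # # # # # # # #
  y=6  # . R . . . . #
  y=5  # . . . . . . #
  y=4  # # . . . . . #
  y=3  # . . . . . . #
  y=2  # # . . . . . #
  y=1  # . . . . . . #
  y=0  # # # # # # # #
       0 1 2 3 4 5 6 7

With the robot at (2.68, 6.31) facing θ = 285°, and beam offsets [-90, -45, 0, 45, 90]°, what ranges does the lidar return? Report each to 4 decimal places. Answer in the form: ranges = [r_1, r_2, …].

beam 1: φ=-90°, α=195°
  dir = (cos 195°, sin 195°) = (-0.9659, -0.2588); from cell (2,6)
  next x-line at t=0.7040, next y-line at t=1.1977; Δt_x=1.0353, Δt_y=3.8637
    x: enter (1,6) at t=0.7040
    y: enter (1,5) at t=1.1977
    x: enter (0,5) at t=1.7393 ← occupied
  → r_1 = 1.7393
beam 2: φ=-45°, α=240°
  dir = (cos 240°, sin 240°) = (-0.5000, -0.8660); from cell (2,6)
  next x-line at t=1.3600, next y-line at t=0.3580; Δt_x=2.0000, Δt_y=1.1547
    y: enter (2,5) at t=0.3580
    x: enter (1,5) at t=1.3600
    y: enter (1,4) at t=1.5127 ← occupied
  → r_2 = 1.5127
beam 3: φ=0°, α=285°
  dir = (cos 285°, sin 285°) = (0.2588, -0.9659); from cell (2,6)
  next x-line at t=1.2364, next y-line at t=0.3209; Δt_x=3.8637, Δt_y=1.0353
    y: enter (2,5) at t=0.3209
    x: enter (3,5) at t=1.2364
    y: enter (3,4) at t=1.3562
    y: enter (3,3) at t=2.3915
    y: enter (3,2) at t=3.4268
    y: enter (3,1) at t=4.4620
    x: enter (4,1) at t=5.1001
    y: enter (4,0) at t=5.4973 ← occupied
  → r_3 = 5.4973
beam 4: φ=45°, α=330°
  dir = (cos 330°, sin 330°) = (0.8660, -0.5000); from cell (2,6)
  next x-line at t=0.3695, next y-line at t=0.6200; Δt_x=1.1547, Δt_y=2.0000
    x: enter (3,6) at t=0.3695
    y: enter (3,5) at t=0.6200
    x: enter (4,5) at t=1.5242
    y: enter (4,4) at t=2.6200
    x: enter (5,4) at t=2.6789
    x: enter (6,4) at t=3.8336
    y: enter (6,3) at t=4.6200
    x: enter (7,3) at t=4.9883 ← occupied
  → r_4 = 4.9883
beam 5: φ=90°, α=15°
  dir = (cos 15°, sin 15°) = (0.9659, 0.2588); from cell (2,6)
  next x-line at t=0.3313, next y-line at t=2.6660; Δt_x=1.0353, Δt_y=3.8637
    x: enter (3,6) at t=0.3313
    x: enter (4,6) at t=1.3666
    x: enter (5,6) at t=2.4018
    y: enter (5,7) at t=2.6660 ← occupied
  → r_5 = 2.6660

ranges = [1.7393, 1.5127, 5.4973, 4.9883, 2.6660]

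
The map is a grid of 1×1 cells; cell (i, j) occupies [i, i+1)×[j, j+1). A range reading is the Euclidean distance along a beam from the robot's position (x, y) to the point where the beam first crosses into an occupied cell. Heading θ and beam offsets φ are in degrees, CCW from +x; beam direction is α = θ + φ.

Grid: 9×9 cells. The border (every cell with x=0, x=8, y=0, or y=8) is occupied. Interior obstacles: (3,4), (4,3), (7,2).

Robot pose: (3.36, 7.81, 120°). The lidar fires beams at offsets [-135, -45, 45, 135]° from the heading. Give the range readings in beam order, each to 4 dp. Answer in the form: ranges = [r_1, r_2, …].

beam 1: φ=-135°, α=345°
  dir = (cos 345°, sin 345°) = (0.9659, -0.2588); from cell (3,7)
  next x-line at t=0.6626, next y-line at t=3.1296; Δt_x=1.0353, Δt_y=3.8637
    x: enter (4,7) at t=0.6626
    x: enter (5,7) at t=1.6979
    x: enter (6,7) at t=2.7331
    y: enter (6,6) at t=3.1296
    x: enter (7,6) at t=3.7684
    x: enter (8,6) at t=4.8037 ← occupied
  → r_1 = 4.8037
beam 2: φ=-45°, α=75°
  dir = (cos 75°, sin 75°) = (0.2588, 0.9659); from cell (3,7)
  next x-line at t=2.4728, next y-line at t=0.1967; Δt_x=3.8637, Δt_y=1.0353
    y: enter (3,8) at t=0.1967 ← occupied
  → r_2 = 0.1967
beam 3: φ=45°, α=165°
  dir = (cos 165°, sin 165°) = (-0.9659, 0.2588); from cell (3,7)
  next x-line at t=0.3727, next y-line at t=0.7341; Δt_x=1.0353, Δt_y=3.8637
    x: enter (2,7) at t=0.3727
    y: enter (2,8) at t=0.7341 ← occupied
  → r_3 = 0.7341
beam 4: φ=135°, α=255°
  dir = (cos 255°, sin 255°) = (-0.2588, -0.9659); from cell (3,7)
  next x-line at t=1.3909, next y-line at t=0.8386; Δt_x=3.8637, Δt_y=1.0353
    y: enter (3,6) at t=0.8386
    x: enter (2,6) at t=1.3909
    y: enter (2,5) at t=1.8738
    y: enter (2,4) at t=2.9091
    y: enter (2,3) at t=3.9444
    y: enter (2,2) at t=4.9797
    x: enter (1,2) at t=5.2546
    y: enter (1,1) at t=6.0150
    y: enter (1,0) at t=7.0502 ← occupied
  → r_4 = 7.0502

ranges = [4.8037, 0.1967, 0.7341, 7.0502]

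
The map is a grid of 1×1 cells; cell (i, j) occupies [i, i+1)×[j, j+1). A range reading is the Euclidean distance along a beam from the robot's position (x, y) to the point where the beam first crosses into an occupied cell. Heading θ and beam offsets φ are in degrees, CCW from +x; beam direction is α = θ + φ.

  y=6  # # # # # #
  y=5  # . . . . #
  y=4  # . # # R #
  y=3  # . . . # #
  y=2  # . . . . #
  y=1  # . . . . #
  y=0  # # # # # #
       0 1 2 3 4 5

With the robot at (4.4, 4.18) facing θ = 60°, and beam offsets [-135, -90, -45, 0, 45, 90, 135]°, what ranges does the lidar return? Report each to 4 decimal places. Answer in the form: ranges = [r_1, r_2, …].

beam 1: φ=-135°, α=285°
  direction (0.2588, -0.9659); cell (4,4); t to first gridline: x 2.3182, y 0.1863 (then +3.8637 / +1.0353)
    (4,3) via y @ 0.1863  # hit
  → r_1 = 0.1863
beam 2: φ=-90°, α=330°
  direction (0.8660, -0.5000); cell (4,4); t to first gridline: x 0.6928, y 0.3600 (then +1.1547 / +2.0000)
    (4,3) via y @ 0.3600  # hit
  → r_2 = 0.3600
beam 3: φ=-45°, α=15°
  direction (0.9659, 0.2588); cell (4,4); t to first gridline: x 0.6212, y 3.1682 (then +1.0353 / +3.8637)
    (5,4) via x @ 0.6212  # hit
  → r_3 = 0.6212
beam 4: φ=0°, α=60°
  direction (0.5000, 0.8660); cell (4,4); t to first gridline: x 1.2000, y 0.9469 (then +2.0000 / +1.1547)
    (4,5) via y @ 0.9469
    (5,5) via x @ 1.2000  # hit
  → r_4 = 1.2000
beam 5: φ=45°, α=105°
  direction (-0.2588, 0.9659); cell (4,4); t to first gridline: x 1.5455, y 0.8489 (then +3.8637 / +1.0353)
    (4,5) via y @ 0.8489
    (3,5) via x @ 1.5455
    (3,6) via y @ 1.8842  # hit
  → r_5 = 1.8842
beam 6: φ=90°, α=150°
  direction (-0.8660, 0.5000); cell (4,4); t to first gridline: x 0.4619, y 1.6400 (then +1.1547 / +2.0000)
    (3,4) via x @ 0.4619  # hit
  → r_6 = 0.4619
beam 7: φ=135°, α=195°
  direction (-0.9659, -0.2588); cell (4,4); t to first gridline: x 0.4141, y 0.6955 (then +1.0353 / +3.8637)
    (3,4) via x @ 0.4141  # hit
  → r_7 = 0.4141

ranges = [0.1863, 0.3600, 0.6212, 1.2000, 1.8842, 0.4619, 0.4141]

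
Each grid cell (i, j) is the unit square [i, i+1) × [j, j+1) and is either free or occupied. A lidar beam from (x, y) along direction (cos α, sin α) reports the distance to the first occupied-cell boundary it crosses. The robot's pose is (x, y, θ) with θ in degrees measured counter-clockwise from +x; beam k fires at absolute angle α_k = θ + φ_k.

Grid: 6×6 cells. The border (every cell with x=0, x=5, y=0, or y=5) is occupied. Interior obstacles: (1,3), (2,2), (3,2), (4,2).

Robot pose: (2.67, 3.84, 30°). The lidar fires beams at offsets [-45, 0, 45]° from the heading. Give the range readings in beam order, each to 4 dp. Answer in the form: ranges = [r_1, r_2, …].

beam 1: φ=-45°, α=345°
  cosα=0.9659 sinα=-0.2588 | (2,3) | tMaxX 0.3416 tMaxY 3.2455 | tΔX 1.0353 tΔY 3.8637
    t=0.3416 [x] (3,3)
    t=1.3769 [x] (4,3)
    t=2.4122 [x] (5,3) — stop
  → r_1 = 2.4122
beam 2: φ=0°, α=30°
  cosα=0.8660 sinα=0.5000 | (2,3) | tMaxX 0.3811 tMaxY 0.3200 | tΔX 1.1547 tΔY 2.0000
    t=0.3200 [y] (2,4)
    t=0.3811 [x] (3,4)
    t=1.5358 [x] (4,4)
    t=2.3200 [y] (4,5) — stop
  → r_2 = 2.3200
beam 3: φ=45°, α=75°
  cosα=0.2588 sinα=0.9659 | (2,3) | tMaxX 1.2750 tMaxY 0.1656 | tΔX 3.8637 tΔY 1.0353
    t=0.1656 [y] (2,4)
    t=1.2009 [y] (2,5) — stop
  → r_3 = 1.2009

ranges = [2.4122, 2.3200, 1.2009]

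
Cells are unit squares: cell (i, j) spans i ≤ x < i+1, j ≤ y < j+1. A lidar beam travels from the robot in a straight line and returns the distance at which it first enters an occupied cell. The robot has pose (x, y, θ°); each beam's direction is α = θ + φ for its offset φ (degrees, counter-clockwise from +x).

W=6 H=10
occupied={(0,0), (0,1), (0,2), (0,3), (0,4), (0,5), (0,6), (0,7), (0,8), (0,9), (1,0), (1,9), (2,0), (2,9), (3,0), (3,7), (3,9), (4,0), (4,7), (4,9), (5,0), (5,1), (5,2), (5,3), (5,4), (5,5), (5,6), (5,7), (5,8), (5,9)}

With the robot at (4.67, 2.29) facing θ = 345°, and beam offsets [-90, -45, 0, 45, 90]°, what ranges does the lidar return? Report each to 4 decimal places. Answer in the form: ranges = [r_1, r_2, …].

ranges = [1.3355, 0.6600, 0.3416, 0.3811, 1.2750]

beam 1: φ=-90°, α=255°
  direction (-0.2588, -0.9659); cell (4,2); t to first gridline: x 2.5887, y 0.3002 (then +3.8637 / +1.0353)
    (4,1) via y @ 0.3002
    (4,0) via y @ 1.3355  # hit
  → r_1 = 1.3355
beam 2: φ=-45°, α=300°
  direction (0.5000, -0.8660); cell (4,2); t to first gridline: x 0.6600, y 0.3349 (then +2.0000 / +1.1547)
    (4,1) via y @ 0.3349
    (5,1) via x @ 0.6600  # hit
  → r_2 = 0.6600
beam 3: φ=0°, α=345°
  direction (0.9659, -0.2588); cell (4,2); t to first gridline: x 0.3416, y 1.1205 (then +1.0353 / +3.8637)
    (5,2) via x @ 0.3416  # hit
  → r_3 = 0.3416
beam 4: φ=45°, α=30°
  direction (0.8660, 0.5000); cell (4,2); t to first gridline: x 0.3811, y 1.4200 (then +1.1547 / +2.0000)
    (5,2) via x @ 0.3811  # hit
  → r_4 = 0.3811
beam 5: φ=90°, α=75°
  direction (0.2588, 0.9659); cell (4,2); t to first gridline: x 1.2750, y 0.7350 (then +3.8637 / +1.0353)
    (4,3) via y @ 0.7350
    (5,3) via x @ 1.2750  # hit
  → r_5 = 1.2750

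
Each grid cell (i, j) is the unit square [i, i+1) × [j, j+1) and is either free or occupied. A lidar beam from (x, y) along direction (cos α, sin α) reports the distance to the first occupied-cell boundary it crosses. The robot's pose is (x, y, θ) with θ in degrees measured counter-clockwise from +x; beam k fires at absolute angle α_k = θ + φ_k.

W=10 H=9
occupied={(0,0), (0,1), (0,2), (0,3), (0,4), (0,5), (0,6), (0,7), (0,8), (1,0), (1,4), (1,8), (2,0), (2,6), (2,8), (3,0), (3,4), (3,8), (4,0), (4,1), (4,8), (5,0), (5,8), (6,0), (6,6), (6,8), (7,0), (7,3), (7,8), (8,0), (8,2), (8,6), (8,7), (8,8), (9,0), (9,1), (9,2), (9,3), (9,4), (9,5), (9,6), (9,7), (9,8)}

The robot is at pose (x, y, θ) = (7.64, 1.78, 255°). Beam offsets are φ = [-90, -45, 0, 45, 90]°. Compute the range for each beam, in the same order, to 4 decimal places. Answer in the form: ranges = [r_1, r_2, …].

ranges = [6.8742, 1.5600, 0.8075, 0.9007, 1.4080]

beam 1: φ=-90°, α=165°
  dir = (cos 165°, sin 165°) = (-0.9659, 0.2588); from cell (7,1)
  next x-line at t=0.6626, next y-line at t=0.8500; Δt_x=1.0353, Δt_y=3.8637
    x: enter (6,1) at t=0.6626
    y: enter (6,2) at t=0.8500
    x: enter (5,2) at t=1.6979
    x: enter (4,2) at t=2.7331
    x: enter (3,2) at t=3.7684
    y: enter (3,3) at t=4.7137
    x: enter (2,3) at t=4.8037
    x: enter (1,3) at t=5.8390
    x: enter (0,3) at t=6.8742 ← occupied
  → r_1 = 6.8742
beam 2: φ=-45°, α=210°
  dir = (cos 210°, sin 210°) = (-0.8660, -0.5000); from cell (7,1)
  next x-line at t=0.7390, next y-line at t=1.5600; Δt_x=1.1547, Δt_y=2.0000
    x: enter (6,1) at t=0.7390
    y: enter (6,0) at t=1.5600 ← occupied
  → r_2 = 1.5600
beam 3: φ=0°, α=255°
  dir = (cos 255°, sin 255°) = (-0.2588, -0.9659); from cell (7,1)
  next x-line at t=2.4728, next y-line at t=0.8075; Δt_x=3.8637, Δt_y=1.0353
    y: enter (7,0) at t=0.8075 ← occupied
  → r_3 = 0.8075
beam 4: φ=45°, α=300°
  dir = (cos 300°, sin 300°) = (0.5000, -0.8660); from cell (7,1)
  next x-line at t=0.7200, next y-line at t=0.9007; Δt_x=2.0000, Δt_y=1.1547
    x: enter (8,1) at t=0.7200
    y: enter (8,0) at t=0.9007 ← occupied
  → r_4 = 0.9007
beam 5: φ=90°, α=345°
  dir = (cos 345°, sin 345°) = (0.9659, -0.2588); from cell (7,1)
  next x-line at t=0.3727, next y-line at t=3.0137; Δt_x=1.0353, Δt_y=3.8637
    x: enter (8,1) at t=0.3727
    x: enter (9,1) at t=1.4080 ← occupied
  → r_5 = 1.4080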